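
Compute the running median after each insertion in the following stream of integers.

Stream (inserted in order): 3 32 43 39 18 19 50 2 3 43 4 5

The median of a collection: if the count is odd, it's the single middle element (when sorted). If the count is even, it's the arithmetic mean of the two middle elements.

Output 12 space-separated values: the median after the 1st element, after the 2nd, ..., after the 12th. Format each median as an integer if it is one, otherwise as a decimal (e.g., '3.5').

Step 1: insert 3 -> lo=[3] (size 1, max 3) hi=[] (size 0) -> median=3
Step 2: insert 32 -> lo=[3] (size 1, max 3) hi=[32] (size 1, min 32) -> median=17.5
Step 3: insert 43 -> lo=[3, 32] (size 2, max 32) hi=[43] (size 1, min 43) -> median=32
Step 4: insert 39 -> lo=[3, 32] (size 2, max 32) hi=[39, 43] (size 2, min 39) -> median=35.5
Step 5: insert 18 -> lo=[3, 18, 32] (size 3, max 32) hi=[39, 43] (size 2, min 39) -> median=32
Step 6: insert 19 -> lo=[3, 18, 19] (size 3, max 19) hi=[32, 39, 43] (size 3, min 32) -> median=25.5
Step 7: insert 50 -> lo=[3, 18, 19, 32] (size 4, max 32) hi=[39, 43, 50] (size 3, min 39) -> median=32
Step 8: insert 2 -> lo=[2, 3, 18, 19] (size 4, max 19) hi=[32, 39, 43, 50] (size 4, min 32) -> median=25.5
Step 9: insert 3 -> lo=[2, 3, 3, 18, 19] (size 5, max 19) hi=[32, 39, 43, 50] (size 4, min 32) -> median=19
Step 10: insert 43 -> lo=[2, 3, 3, 18, 19] (size 5, max 19) hi=[32, 39, 43, 43, 50] (size 5, min 32) -> median=25.5
Step 11: insert 4 -> lo=[2, 3, 3, 4, 18, 19] (size 6, max 19) hi=[32, 39, 43, 43, 50] (size 5, min 32) -> median=19
Step 12: insert 5 -> lo=[2, 3, 3, 4, 5, 18] (size 6, max 18) hi=[19, 32, 39, 43, 43, 50] (size 6, min 19) -> median=18.5

Answer: 3 17.5 32 35.5 32 25.5 32 25.5 19 25.5 19 18.5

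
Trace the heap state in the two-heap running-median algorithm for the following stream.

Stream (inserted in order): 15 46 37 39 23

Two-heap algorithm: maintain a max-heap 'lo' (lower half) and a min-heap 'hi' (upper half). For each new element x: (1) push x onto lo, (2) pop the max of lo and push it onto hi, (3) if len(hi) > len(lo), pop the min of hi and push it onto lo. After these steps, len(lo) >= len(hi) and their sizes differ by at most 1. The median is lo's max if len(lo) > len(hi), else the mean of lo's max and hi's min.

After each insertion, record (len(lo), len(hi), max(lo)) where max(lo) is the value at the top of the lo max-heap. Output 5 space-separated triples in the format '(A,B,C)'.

Step 1: insert 15 -> lo=[15] hi=[] -> (len(lo)=1, len(hi)=0, max(lo)=15)
Step 2: insert 46 -> lo=[15] hi=[46] -> (len(lo)=1, len(hi)=1, max(lo)=15)
Step 3: insert 37 -> lo=[15, 37] hi=[46] -> (len(lo)=2, len(hi)=1, max(lo)=37)
Step 4: insert 39 -> lo=[15, 37] hi=[39, 46] -> (len(lo)=2, len(hi)=2, max(lo)=37)
Step 5: insert 23 -> lo=[15, 23, 37] hi=[39, 46] -> (len(lo)=3, len(hi)=2, max(lo)=37)

Answer: (1,0,15) (1,1,15) (2,1,37) (2,2,37) (3,2,37)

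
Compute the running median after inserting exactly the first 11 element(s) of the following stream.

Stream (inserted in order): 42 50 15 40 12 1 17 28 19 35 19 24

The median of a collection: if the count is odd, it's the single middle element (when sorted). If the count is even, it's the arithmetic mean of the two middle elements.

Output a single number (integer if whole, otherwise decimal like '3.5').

Answer: 19

Derivation:
Step 1: insert 42 -> lo=[42] (size 1, max 42) hi=[] (size 0) -> median=42
Step 2: insert 50 -> lo=[42] (size 1, max 42) hi=[50] (size 1, min 50) -> median=46
Step 3: insert 15 -> lo=[15, 42] (size 2, max 42) hi=[50] (size 1, min 50) -> median=42
Step 4: insert 40 -> lo=[15, 40] (size 2, max 40) hi=[42, 50] (size 2, min 42) -> median=41
Step 5: insert 12 -> lo=[12, 15, 40] (size 3, max 40) hi=[42, 50] (size 2, min 42) -> median=40
Step 6: insert 1 -> lo=[1, 12, 15] (size 3, max 15) hi=[40, 42, 50] (size 3, min 40) -> median=27.5
Step 7: insert 17 -> lo=[1, 12, 15, 17] (size 4, max 17) hi=[40, 42, 50] (size 3, min 40) -> median=17
Step 8: insert 28 -> lo=[1, 12, 15, 17] (size 4, max 17) hi=[28, 40, 42, 50] (size 4, min 28) -> median=22.5
Step 9: insert 19 -> lo=[1, 12, 15, 17, 19] (size 5, max 19) hi=[28, 40, 42, 50] (size 4, min 28) -> median=19
Step 10: insert 35 -> lo=[1, 12, 15, 17, 19] (size 5, max 19) hi=[28, 35, 40, 42, 50] (size 5, min 28) -> median=23.5
Step 11: insert 19 -> lo=[1, 12, 15, 17, 19, 19] (size 6, max 19) hi=[28, 35, 40, 42, 50] (size 5, min 28) -> median=19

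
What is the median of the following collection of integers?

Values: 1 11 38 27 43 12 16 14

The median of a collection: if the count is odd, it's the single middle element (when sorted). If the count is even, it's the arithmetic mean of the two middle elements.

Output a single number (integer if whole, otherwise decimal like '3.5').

Step 1: insert 1 -> lo=[1] (size 1, max 1) hi=[] (size 0) -> median=1
Step 2: insert 11 -> lo=[1] (size 1, max 1) hi=[11] (size 1, min 11) -> median=6
Step 3: insert 38 -> lo=[1, 11] (size 2, max 11) hi=[38] (size 1, min 38) -> median=11
Step 4: insert 27 -> lo=[1, 11] (size 2, max 11) hi=[27, 38] (size 2, min 27) -> median=19
Step 5: insert 43 -> lo=[1, 11, 27] (size 3, max 27) hi=[38, 43] (size 2, min 38) -> median=27
Step 6: insert 12 -> lo=[1, 11, 12] (size 3, max 12) hi=[27, 38, 43] (size 3, min 27) -> median=19.5
Step 7: insert 16 -> lo=[1, 11, 12, 16] (size 4, max 16) hi=[27, 38, 43] (size 3, min 27) -> median=16
Step 8: insert 14 -> lo=[1, 11, 12, 14] (size 4, max 14) hi=[16, 27, 38, 43] (size 4, min 16) -> median=15

Answer: 15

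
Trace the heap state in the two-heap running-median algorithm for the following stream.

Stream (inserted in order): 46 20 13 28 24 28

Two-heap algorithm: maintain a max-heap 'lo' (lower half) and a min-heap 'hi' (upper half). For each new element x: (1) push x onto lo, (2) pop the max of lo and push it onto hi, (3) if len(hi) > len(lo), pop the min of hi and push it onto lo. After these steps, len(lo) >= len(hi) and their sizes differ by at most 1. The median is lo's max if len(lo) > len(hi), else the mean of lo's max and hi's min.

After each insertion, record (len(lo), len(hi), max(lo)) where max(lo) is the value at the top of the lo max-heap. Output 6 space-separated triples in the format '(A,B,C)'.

Answer: (1,0,46) (1,1,20) (2,1,20) (2,2,20) (3,2,24) (3,3,24)

Derivation:
Step 1: insert 46 -> lo=[46] hi=[] -> (len(lo)=1, len(hi)=0, max(lo)=46)
Step 2: insert 20 -> lo=[20] hi=[46] -> (len(lo)=1, len(hi)=1, max(lo)=20)
Step 3: insert 13 -> lo=[13, 20] hi=[46] -> (len(lo)=2, len(hi)=1, max(lo)=20)
Step 4: insert 28 -> lo=[13, 20] hi=[28, 46] -> (len(lo)=2, len(hi)=2, max(lo)=20)
Step 5: insert 24 -> lo=[13, 20, 24] hi=[28, 46] -> (len(lo)=3, len(hi)=2, max(lo)=24)
Step 6: insert 28 -> lo=[13, 20, 24] hi=[28, 28, 46] -> (len(lo)=3, len(hi)=3, max(lo)=24)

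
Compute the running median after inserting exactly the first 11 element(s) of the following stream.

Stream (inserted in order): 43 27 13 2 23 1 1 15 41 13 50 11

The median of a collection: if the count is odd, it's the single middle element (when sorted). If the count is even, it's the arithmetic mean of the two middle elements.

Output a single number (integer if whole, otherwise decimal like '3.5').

Answer: 15

Derivation:
Step 1: insert 43 -> lo=[43] (size 1, max 43) hi=[] (size 0) -> median=43
Step 2: insert 27 -> lo=[27] (size 1, max 27) hi=[43] (size 1, min 43) -> median=35
Step 3: insert 13 -> lo=[13, 27] (size 2, max 27) hi=[43] (size 1, min 43) -> median=27
Step 4: insert 2 -> lo=[2, 13] (size 2, max 13) hi=[27, 43] (size 2, min 27) -> median=20
Step 5: insert 23 -> lo=[2, 13, 23] (size 3, max 23) hi=[27, 43] (size 2, min 27) -> median=23
Step 6: insert 1 -> lo=[1, 2, 13] (size 3, max 13) hi=[23, 27, 43] (size 3, min 23) -> median=18
Step 7: insert 1 -> lo=[1, 1, 2, 13] (size 4, max 13) hi=[23, 27, 43] (size 3, min 23) -> median=13
Step 8: insert 15 -> lo=[1, 1, 2, 13] (size 4, max 13) hi=[15, 23, 27, 43] (size 4, min 15) -> median=14
Step 9: insert 41 -> lo=[1, 1, 2, 13, 15] (size 5, max 15) hi=[23, 27, 41, 43] (size 4, min 23) -> median=15
Step 10: insert 13 -> lo=[1, 1, 2, 13, 13] (size 5, max 13) hi=[15, 23, 27, 41, 43] (size 5, min 15) -> median=14
Step 11: insert 50 -> lo=[1, 1, 2, 13, 13, 15] (size 6, max 15) hi=[23, 27, 41, 43, 50] (size 5, min 23) -> median=15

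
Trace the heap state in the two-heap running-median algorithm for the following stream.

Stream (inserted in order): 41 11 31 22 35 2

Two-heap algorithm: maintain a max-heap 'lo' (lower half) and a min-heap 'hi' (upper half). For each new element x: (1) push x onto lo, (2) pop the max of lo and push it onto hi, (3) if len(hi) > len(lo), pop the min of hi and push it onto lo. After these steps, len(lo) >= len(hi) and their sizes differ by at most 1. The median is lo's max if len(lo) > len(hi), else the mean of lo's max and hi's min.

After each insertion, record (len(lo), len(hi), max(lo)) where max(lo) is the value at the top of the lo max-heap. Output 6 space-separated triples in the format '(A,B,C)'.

Answer: (1,0,41) (1,1,11) (2,1,31) (2,2,22) (3,2,31) (3,3,22)

Derivation:
Step 1: insert 41 -> lo=[41] hi=[] -> (len(lo)=1, len(hi)=0, max(lo)=41)
Step 2: insert 11 -> lo=[11] hi=[41] -> (len(lo)=1, len(hi)=1, max(lo)=11)
Step 3: insert 31 -> lo=[11, 31] hi=[41] -> (len(lo)=2, len(hi)=1, max(lo)=31)
Step 4: insert 22 -> lo=[11, 22] hi=[31, 41] -> (len(lo)=2, len(hi)=2, max(lo)=22)
Step 5: insert 35 -> lo=[11, 22, 31] hi=[35, 41] -> (len(lo)=3, len(hi)=2, max(lo)=31)
Step 6: insert 2 -> lo=[2, 11, 22] hi=[31, 35, 41] -> (len(lo)=3, len(hi)=3, max(lo)=22)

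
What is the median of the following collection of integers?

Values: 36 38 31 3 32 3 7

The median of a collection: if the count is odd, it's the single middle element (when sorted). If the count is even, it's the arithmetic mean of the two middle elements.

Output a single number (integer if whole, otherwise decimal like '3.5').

Step 1: insert 36 -> lo=[36] (size 1, max 36) hi=[] (size 0) -> median=36
Step 2: insert 38 -> lo=[36] (size 1, max 36) hi=[38] (size 1, min 38) -> median=37
Step 3: insert 31 -> lo=[31, 36] (size 2, max 36) hi=[38] (size 1, min 38) -> median=36
Step 4: insert 3 -> lo=[3, 31] (size 2, max 31) hi=[36, 38] (size 2, min 36) -> median=33.5
Step 5: insert 32 -> lo=[3, 31, 32] (size 3, max 32) hi=[36, 38] (size 2, min 36) -> median=32
Step 6: insert 3 -> lo=[3, 3, 31] (size 3, max 31) hi=[32, 36, 38] (size 3, min 32) -> median=31.5
Step 7: insert 7 -> lo=[3, 3, 7, 31] (size 4, max 31) hi=[32, 36, 38] (size 3, min 32) -> median=31

Answer: 31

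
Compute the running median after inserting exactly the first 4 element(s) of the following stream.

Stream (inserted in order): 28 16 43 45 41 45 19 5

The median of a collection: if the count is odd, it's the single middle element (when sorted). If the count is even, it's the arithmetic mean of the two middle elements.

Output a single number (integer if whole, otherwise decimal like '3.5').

Step 1: insert 28 -> lo=[28] (size 1, max 28) hi=[] (size 0) -> median=28
Step 2: insert 16 -> lo=[16] (size 1, max 16) hi=[28] (size 1, min 28) -> median=22
Step 3: insert 43 -> lo=[16, 28] (size 2, max 28) hi=[43] (size 1, min 43) -> median=28
Step 4: insert 45 -> lo=[16, 28] (size 2, max 28) hi=[43, 45] (size 2, min 43) -> median=35.5

Answer: 35.5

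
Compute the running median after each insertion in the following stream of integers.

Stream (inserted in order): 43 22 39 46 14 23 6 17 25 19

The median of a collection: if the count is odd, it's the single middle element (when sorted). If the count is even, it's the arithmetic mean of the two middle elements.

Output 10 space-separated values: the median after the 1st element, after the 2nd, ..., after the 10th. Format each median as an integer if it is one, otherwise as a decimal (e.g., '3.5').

Step 1: insert 43 -> lo=[43] (size 1, max 43) hi=[] (size 0) -> median=43
Step 2: insert 22 -> lo=[22] (size 1, max 22) hi=[43] (size 1, min 43) -> median=32.5
Step 3: insert 39 -> lo=[22, 39] (size 2, max 39) hi=[43] (size 1, min 43) -> median=39
Step 4: insert 46 -> lo=[22, 39] (size 2, max 39) hi=[43, 46] (size 2, min 43) -> median=41
Step 5: insert 14 -> lo=[14, 22, 39] (size 3, max 39) hi=[43, 46] (size 2, min 43) -> median=39
Step 6: insert 23 -> lo=[14, 22, 23] (size 3, max 23) hi=[39, 43, 46] (size 3, min 39) -> median=31
Step 7: insert 6 -> lo=[6, 14, 22, 23] (size 4, max 23) hi=[39, 43, 46] (size 3, min 39) -> median=23
Step 8: insert 17 -> lo=[6, 14, 17, 22] (size 4, max 22) hi=[23, 39, 43, 46] (size 4, min 23) -> median=22.5
Step 9: insert 25 -> lo=[6, 14, 17, 22, 23] (size 5, max 23) hi=[25, 39, 43, 46] (size 4, min 25) -> median=23
Step 10: insert 19 -> lo=[6, 14, 17, 19, 22] (size 5, max 22) hi=[23, 25, 39, 43, 46] (size 5, min 23) -> median=22.5

Answer: 43 32.5 39 41 39 31 23 22.5 23 22.5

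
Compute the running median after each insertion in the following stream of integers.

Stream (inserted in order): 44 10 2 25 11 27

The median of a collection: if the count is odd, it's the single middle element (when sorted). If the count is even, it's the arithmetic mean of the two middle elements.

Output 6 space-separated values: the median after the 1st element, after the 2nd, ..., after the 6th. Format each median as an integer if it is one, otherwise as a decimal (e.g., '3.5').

Step 1: insert 44 -> lo=[44] (size 1, max 44) hi=[] (size 0) -> median=44
Step 2: insert 10 -> lo=[10] (size 1, max 10) hi=[44] (size 1, min 44) -> median=27
Step 3: insert 2 -> lo=[2, 10] (size 2, max 10) hi=[44] (size 1, min 44) -> median=10
Step 4: insert 25 -> lo=[2, 10] (size 2, max 10) hi=[25, 44] (size 2, min 25) -> median=17.5
Step 5: insert 11 -> lo=[2, 10, 11] (size 3, max 11) hi=[25, 44] (size 2, min 25) -> median=11
Step 6: insert 27 -> lo=[2, 10, 11] (size 3, max 11) hi=[25, 27, 44] (size 3, min 25) -> median=18

Answer: 44 27 10 17.5 11 18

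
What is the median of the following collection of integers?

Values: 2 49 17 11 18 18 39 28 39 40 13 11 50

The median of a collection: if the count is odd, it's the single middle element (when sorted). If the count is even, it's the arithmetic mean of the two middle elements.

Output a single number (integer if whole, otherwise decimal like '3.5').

Step 1: insert 2 -> lo=[2] (size 1, max 2) hi=[] (size 0) -> median=2
Step 2: insert 49 -> lo=[2] (size 1, max 2) hi=[49] (size 1, min 49) -> median=25.5
Step 3: insert 17 -> lo=[2, 17] (size 2, max 17) hi=[49] (size 1, min 49) -> median=17
Step 4: insert 11 -> lo=[2, 11] (size 2, max 11) hi=[17, 49] (size 2, min 17) -> median=14
Step 5: insert 18 -> lo=[2, 11, 17] (size 3, max 17) hi=[18, 49] (size 2, min 18) -> median=17
Step 6: insert 18 -> lo=[2, 11, 17] (size 3, max 17) hi=[18, 18, 49] (size 3, min 18) -> median=17.5
Step 7: insert 39 -> lo=[2, 11, 17, 18] (size 4, max 18) hi=[18, 39, 49] (size 3, min 18) -> median=18
Step 8: insert 28 -> lo=[2, 11, 17, 18] (size 4, max 18) hi=[18, 28, 39, 49] (size 4, min 18) -> median=18
Step 9: insert 39 -> lo=[2, 11, 17, 18, 18] (size 5, max 18) hi=[28, 39, 39, 49] (size 4, min 28) -> median=18
Step 10: insert 40 -> lo=[2, 11, 17, 18, 18] (size 5, max 18) hi=[28, 39, 39, 40, 49] (size 5, min 28) -> median=23
Step 11: insert 13 -> lo=[2, 11, 13, 17, 18, 18] (size 6, max 18) hi=[28, 39, 39, 40, 49] (size 5, min 28) -> median=18
Step 12: insert 11 -> lo=[2, 11, 11, 13, 17, 18] (size 6, max 18) hi=[18, 28, 39, 39, 40, 49] (size 6, min 18) -> median=18
Step 13: insert 50 -> lo=[2, 11, 11, 13, 17, 18, 18] (size 7, max 18) hi=[28, 39, 39, 40, 49, 50] (size 6, min 28) -> median=18

Answer: 18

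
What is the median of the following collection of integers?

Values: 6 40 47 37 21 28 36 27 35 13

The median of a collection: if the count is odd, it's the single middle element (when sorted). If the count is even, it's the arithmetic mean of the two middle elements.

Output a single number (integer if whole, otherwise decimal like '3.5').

Step 1: insert 6 -> lo=[6] (size 1, max 6) hi=[] (size 0) -> median=6
Step 2: insert 40 -> lo=[6] (size 1, max 6) hi=[40] (size 1, min 40) -> median=23
Step 3: insert 47 -> lo=[6, 40] (size 2, max 40) hi=[47] (size 1, min 47) -> median=40
Step 4: insert 37 -> lo=[6, 37] (size 2, max 37) hi=[40, 47] (size 2, min 40) -> median=38.5
Step 5: insert 21 -> lo=[6, 21, 37] (size 3, max 37) hi=[40, 47] (size 2, min 40) -> median=37
Step 6: insert 28 -> lo=[6, 21, 28] (size 3, max 28) hi=[37, 40, 47] (size 3, min 37) -> median=32.5
Step 7: insert 36 -> lo=[6, 21, 28, 36] (size 4, max 36) hi=[37, 40, 47] (size 3, min 37) -> median=36
Step 8: insert 27 -> lo=[6, 21, 27, 28] (size 4, max 28) hi=[36, 37, 40, 47] (size 4, min 36) -> median=32
Step 9: insert 35 -> lo=[6, 21, 27, 28, 35] (size 5, max 35) hi=[36, 37, 40, 47] (size 4, min 36) -> median=35
Step 10: insert 13 -> lo=[6, 13, 21, 27, 28] (size 5, max 28) hi=[35, 36, 37, 40, 47] (size 5, min 35) -> median=31.5

Answer: 31.5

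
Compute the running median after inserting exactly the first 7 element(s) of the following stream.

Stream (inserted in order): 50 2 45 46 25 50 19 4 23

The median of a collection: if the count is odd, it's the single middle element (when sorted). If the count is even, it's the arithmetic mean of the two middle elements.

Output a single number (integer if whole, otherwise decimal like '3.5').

Step 1: insert 50 -> lo=[50] (size 1, max 50) hi=[] (size 0) -> median=50
Step 2: insert 2 -> lo=[2] (size 1, max 2) hi=[50] (size 1, min 50) -> median=26
Step 3: insert 45 -> lo=[2, 45] (size 2, max 45) hi=[50] (size 1, min 50) -> median=45
Step 4: insert 46 -> lo=[2, 45] (size 2, max 45) hi=[46, 50] (size 2, min 46) -> median=45.5
Step 5: insert 25 -> lo=[2, 25, 45] (size 3, max 45) hi=[46, 50] (size 2, min 46) -> median=45
Step 6: insert 50 -> lo=[2, 25, 45] (size 3, max 45) hi=[46, 50, 50] (size 3, min 46) -> median=45.5
Step 7: insert 19 -> lo=[2, 19, 25, 45] (size 4, max 45) hi=[46, 50, 50] (size 3, min 46) -> median=45

Answer: 45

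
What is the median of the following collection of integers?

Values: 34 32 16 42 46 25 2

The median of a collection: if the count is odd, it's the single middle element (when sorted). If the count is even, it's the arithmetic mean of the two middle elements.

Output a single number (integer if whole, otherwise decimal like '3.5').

Step 1: insert 34 -> lo=[34] (size 1, max 34) hi=[] (size 0) -> median=34
Step 2: insert 32 -> lo=[32] (size 1, max 32) hi=[34] (size 1, min 34) -> median=33
Step 3: insert 16 -> lo=[16, 32] (size 2, max 32) hi=[34] (size 1, min 34) -> median=32
Step 4: insert 42 -> lo=[16, 32] (size 2, max 32) hi=[34, 42] (size 2, min 34) -> median=33
Step 5: insert 46 -> lo=[16, 32, 34] (size 3, max 34) hi=[42, 46] (size 2, min 42) -> median=34
Step 6: insert 25 -> lo=[16, 25, 32] (size 3, max 32) hi=[34, 42, 46] (size 3, min 34) -> median=33
Step 7: insert 2 -> lo=[2, 16, 25, 32] (size 4, max 32) hi=[34, 42, 46] (size 3, min 34) -> median=32

Answer: 32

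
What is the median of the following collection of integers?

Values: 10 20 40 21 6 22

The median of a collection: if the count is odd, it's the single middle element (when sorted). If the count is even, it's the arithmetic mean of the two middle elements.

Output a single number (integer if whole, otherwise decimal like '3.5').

Answer: 20.5

Derivation:
Step 1: insert 10 -> lo=[10] (size 1, max 10) hi=[] (size 0) -> median=10
Step 2: insert 20 -> lo=[10] (size 1, max 10) hi=[20] (size 1, min 20) -> median=15
Step 3: insert 40 -> lo=[10, 20] (size 2, max 20) hi=[40] (size 1, min 40) -> median=20
Step 4: insert 21 -> lo=[10, 20] (size 2, max 20) hi=[21, 40] (size 2, min 21) -> median=20.5
Step 5: insert 6 -> lo=[6, 10, 20] (size 3, max 20) hi=[21, 40] (size 2, min 21) -> median=20
Step 6: insert 22 -> lo=[6, 10, 20] (size 3, max 20) hi=[21, 22, 40] (size 3, min 21) -> median=20.5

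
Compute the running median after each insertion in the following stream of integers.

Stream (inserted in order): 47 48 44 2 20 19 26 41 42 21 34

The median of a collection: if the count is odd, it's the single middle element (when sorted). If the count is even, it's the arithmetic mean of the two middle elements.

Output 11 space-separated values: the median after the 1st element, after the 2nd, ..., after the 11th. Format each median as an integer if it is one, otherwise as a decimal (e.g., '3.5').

Answer: 47 47.5 47 45.5 44 32 26 33.5 41 33.5 34

Derivation:
Step 1: insert 47 -> lo=[47] (size 1, max 47) hi=[] (size 0) -> median=47
Step 2: insert 48 -> lo=[47] (size 1, max 47) hi=[48] (size 1, min 48) -> median=47.5
Step 3: insert 44 -> lo=[44, 47] (size 2, max 47) hi=[48] (size 1, min 48) -> median=47
Step 4: insert 2 -> lo=[2, 44] (size 2, max 44) hi=[47, 48] (size 2, min 47) -> median=45.5
Step 5: insert 20 -> lo=[2, 20, 44] (size 3, max 44) hi=[47, 48] (size 2, min 47) -> median=44
Step 6: insert 19 -> lo=[2, 19, 20] (size 3, max 20) hi=[44, 47, 48] (size 3, min 44) -> median=32
Step 7: insert 26 -> lo=[2, 19, 20, 26] (size 4, max 26) hi=[44, 47, 48] (size 3, min 44) -> median=26
Step 8: insert 41 -> lo=[2, 19, 20, 26] (size 4, max 26) hi=[41, 44, 47, 48] (size 4, min 41) -> median=33.5
Step 9: insert 42 -> lo=[2, 19, 20, 26, 41] (size 5, max 41) hi=[42, 44, 47, 48] (size 4, min 42) -> median=41
Step 10: insert 21 -> lo=[2, 19, 20, 21, 26] (size 5, max 26) hi=[41, 42, 44, 47, 48] (size 5, min 41) -> median=33.5
Step 11: insert 34 -> lo=[2, 19, 20, 21, 26, 34] (size 6, max 34) hi=[41, 42, 44, 47, 48] (size 5, min 41) -> median=34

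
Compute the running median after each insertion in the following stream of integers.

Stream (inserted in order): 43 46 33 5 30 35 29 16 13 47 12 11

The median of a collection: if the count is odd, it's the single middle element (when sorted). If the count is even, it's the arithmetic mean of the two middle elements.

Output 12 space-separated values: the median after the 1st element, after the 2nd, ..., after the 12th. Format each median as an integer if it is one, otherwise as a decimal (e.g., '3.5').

Answer: 43 44.5 43 38 33 34 33 31.5 30 31.5 30 29.5

Derivation:
Step 1: insert 43 -> lo=[43] (size 1, max 43) hi=[] (size 0) -> median=43
Step 2: insert 46 -> lo=[43] (size 1, max 43) hi=[46] (size 1, min 46) -> median=44.5
Step 3: insert 33 -> lo=[33, 43] (size 2, max 43) hi=[46] (size 1, min 46) -> median=43
Step 4: insert 5 -> lo=[5, 33] (size 2, max 33) hi=[43, 46] (size 2, min 43) -> median=38
Step 5: insert 30 -> lo=[5, 30, 33] (size 3, max 33) hi=[43, 46] (size 2, min 43) -> median=33
Step 6: insert 35 -> lo=[5, 30, 33] (size 3, max 33) hi=[35, 43, 46] (size 3, min 35) -> median=34
Step 7: insert 29 -> lo=[5, 29, 30, 33] (size 4, max 33) hi=[35, 43, 46] (size 3, min 35) -> median=33
Step 8: insert 16 -> lo=[5, 16, 29, 30] (size 4, max 30) hi=[33, 35, 43, 46] (size 4, min 33) -> median=31.5
Step 9: insert 13 -> lo=[5, 13, 16, 29, 30] (size 5, max 30) hi=[33, 35, 43, 46] (size 4, min 33) -> median=30
Step 10: insert 47 -> lo=[5, 13, 16, 29, 30] (size 5, max 30) hi=[33, 35, 43, 46, 47] (size 5, min 33) -> median=31.5
Step 11: insert 12 -> lo=[5, 12, 13, 16, 29, 30] (size 6, max 30) hi=[33, 35, 43, 46, 47] (size 5, min 33) -> median=30
Step 12: insert 11 -> lo=[5, 11, 12, 13, 16, 29] (size 6, max 29) hi=[30, 33, 35, 43, 46, 47] (size 6, min 30) -> median=29.5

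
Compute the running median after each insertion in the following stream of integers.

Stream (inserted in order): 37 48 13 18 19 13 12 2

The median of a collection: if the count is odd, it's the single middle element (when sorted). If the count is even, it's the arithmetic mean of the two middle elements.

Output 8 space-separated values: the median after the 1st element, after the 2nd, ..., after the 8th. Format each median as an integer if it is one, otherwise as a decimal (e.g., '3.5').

Step 1: insert 37 -> lo=[37] (size 1, max 37) hi=[] (size 0) -> median=37
Step 2: insert 48 -> lo=[37] (size 1, max 37) hi=[48] (size 1, min 48) -> median=42.5
Step 3: insert 13 -> lo=[13, 37] (size 2, max 37) hi=[48] (size 1, min 48) -> median=37
Step 4: insert 18 -> lo=[13, 18] (size 2, max 18) hi=[37, 48] (size 2, min 37) -> median=27.5
Step 5: insert 19 -> lo=[13, 18, 19] (size 3, max 19) hi=[37, 48] (size 2, min 37) -> median=19
Step 6: insert 13 -> lo=[13, 13, 18] (size 3, max 18) hi=[19, 37, 48] (size 3, min 19) -> median=18.5
Step 7: insert 12 -> lo=[12, 13, 13, 18] (size 4, max 18) hi=[19, 37, 48] (size 3, min 19) -> median=18
Step 8: insert 2 -> lo=[2, 12, 13, 13] (size 4, max 13) hi=[18, 19, 37, 48] (size 4, min 18) -> median=15.5

Answer: 37 42.5 37 27.5 19 18.5 18 15.5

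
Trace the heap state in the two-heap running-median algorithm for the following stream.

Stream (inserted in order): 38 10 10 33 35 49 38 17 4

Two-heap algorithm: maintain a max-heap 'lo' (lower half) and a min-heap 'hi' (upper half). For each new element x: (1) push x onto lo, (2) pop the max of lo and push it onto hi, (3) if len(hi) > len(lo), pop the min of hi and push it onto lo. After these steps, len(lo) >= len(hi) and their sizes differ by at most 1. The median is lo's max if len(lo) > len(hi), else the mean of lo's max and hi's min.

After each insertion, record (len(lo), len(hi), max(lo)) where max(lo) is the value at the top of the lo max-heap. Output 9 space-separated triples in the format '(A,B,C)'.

Answer: (1,0,38) (1,1,10) (2,1,10) (2,2,10) (3,2,33) (3,3,33) (4,3,35) (4,4,33) (5,4,33)

Derivation:
Step 1: insert 38 -> lo=[38] hi=[] -> (len(lo)=1, len(hi)=0, max(lo)=38)
Step 2: insert 10 -> lo=[10] hi=[38] -> (len(lo)=1, len(hi)=1, max(lo)=10)
Step 3: insert 10 -> lo=[10, 10] hi=[38] -> (len(lo)=2, len(hi)=1, max(lo)=10)
Step 4: insert 33 -> lo=[10, 10] hi=[33, 38] -> (len(lo)=2, len(hi)=2, max(lo)=10)
Step 5: insert 35 -> lo=[10, 10, 33] hi=[35, 38] -> (len(lo)=3, len(hi)=2, max(lo)=33)
Step 6: insert 49 -> lo=[10, 10, 33] hi=[35, 38, 49] -> (len(lo)=3, len(hi)=3, max(lo)=33)
Step 7: insert 38 -> lo=[10, 10, 33, 35] hi=[38, 38, 49] -> (len(lo)=4, len(hi)=3, max(lo)=35)
Step 8: insert 17 -> lo=[10, 10, 17, 33] hi=[35, 38, 38, 49] -> (len(lo)=4, len(hi)=4, max(lo)=33)
Step 9: insert 4 -> lo=[4, 10, 10, 17, 33] hi=[35, 38, 38, 49] -> (len(lo)=5, len(hi)=4, max(lo)=33)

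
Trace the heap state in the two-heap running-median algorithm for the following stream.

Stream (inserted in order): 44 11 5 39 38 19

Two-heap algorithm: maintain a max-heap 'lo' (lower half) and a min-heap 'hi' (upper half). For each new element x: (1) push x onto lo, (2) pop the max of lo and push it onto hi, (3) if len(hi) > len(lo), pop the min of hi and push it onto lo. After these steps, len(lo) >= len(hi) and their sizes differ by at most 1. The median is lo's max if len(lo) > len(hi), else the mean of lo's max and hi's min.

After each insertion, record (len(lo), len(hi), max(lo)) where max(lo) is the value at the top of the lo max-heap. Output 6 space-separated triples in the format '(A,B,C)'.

Answer: (1,0,44) (1,1,11) (2,1,11) (2,2,11) (3,2,38) (3,3,19)

Derivation:
Step 1: insert 44 -> lo=[44] hi=[] -> (len(lo)=1, len(hi)=0, max(lo)=44)
Step 2: insert 11 -> lo=[11] hi=[44] -> (len(lo)=1, len(hi)=1, max(lo)=11)
Step 3: insert 5 -> lo=[5, 11] hi=[44] -> (len(lo)=2, len(hi)=1, max(lo)=11)
Step 4: insert 39 -> lo=[5, 11] hi=[39, 44] -> (len(lo)=2, len(hi)=2, max(lo)=11)
Step 5: insert 38 -> lo=[5, 11, 38] hi=[39, 44] -> (len(lo)=3, len(hi)=2, max(lo)=38)
Step 6: insert 19 -> lo=[5, 11, 19] hi=[38, 39, 44] -> (len(lo)=3, len(hi)=3, max(lo)=19)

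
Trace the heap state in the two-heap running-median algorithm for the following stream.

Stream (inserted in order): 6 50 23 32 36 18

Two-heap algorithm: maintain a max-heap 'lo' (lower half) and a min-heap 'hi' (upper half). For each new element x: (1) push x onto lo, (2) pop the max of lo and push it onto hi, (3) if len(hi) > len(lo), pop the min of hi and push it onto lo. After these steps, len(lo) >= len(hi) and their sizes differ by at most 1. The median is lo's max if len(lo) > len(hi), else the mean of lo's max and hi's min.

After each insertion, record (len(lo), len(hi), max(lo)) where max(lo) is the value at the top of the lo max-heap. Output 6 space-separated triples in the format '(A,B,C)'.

Step 1: insert 6 -> lo=[6] hi=[] -> (len(lo)=1, len(hi)=0, max(lo)=6)
Step 2: insert 50 -> lo=[6] hi=[50] -> (len(lo)=1, len(hi)=1, max(lo)=6)
Step 3: insert 23 -> lo=[6, 23] hi=[50] -> (len(lo)=2, len(hi)=1, max(lo)=23)
Step 4: insert 32 -> lo=[6, 23] hi=[32, 50] -> (len(lo)=2, len(hi)=2, max(lo)=23)
Step 5: insert 36 -> lo=[6, 23, 32] hi=[36, 50] -> (len(lo)=3, len(hi)=2, max(lo)=32)
Step 6: insert 18 -> lo=[6, 18, 23] hi=[32, 36, 50] -> (len(lo)=3, len(hi)=3, max(lo)=23)

Answer: (1,0,6) (1,1,6) (2,1,23) (2,2,23) (3,2,32) (3,3,23)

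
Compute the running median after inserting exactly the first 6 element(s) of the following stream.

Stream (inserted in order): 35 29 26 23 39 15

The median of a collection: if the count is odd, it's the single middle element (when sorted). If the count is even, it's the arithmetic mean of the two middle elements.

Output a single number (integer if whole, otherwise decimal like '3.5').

Step 1: insert 35 -> lo=[35] (size 1, max 35) hi=[] (size 0) -> median=35
Step 2: insert 29 -> lo=[29] (size 1, max 29) hi=[35] (size 1, min 35) -> median=32
Step 3: insert 26 -> lo=[26, 29] (size 2, max 29) hi=[35] (size 1, min 35) -> median=29
Step 4: insert 23 -> lo=[23, 26] (size 2, max 26) hi=[29, 35] (size 2, min 29) -> median=27.5
Step 5: insert 39 -> lo=[23, 26, 29] (size 3, max 29) hi=[35, 39] (size 2, min 35) -> median=29
Step 6: insert 15 -> lo=[15, 23, 26] (size 3, max 26) hi=[29, 35, 39] (size 3, min 29) -> median=27.5

Answer: 27.5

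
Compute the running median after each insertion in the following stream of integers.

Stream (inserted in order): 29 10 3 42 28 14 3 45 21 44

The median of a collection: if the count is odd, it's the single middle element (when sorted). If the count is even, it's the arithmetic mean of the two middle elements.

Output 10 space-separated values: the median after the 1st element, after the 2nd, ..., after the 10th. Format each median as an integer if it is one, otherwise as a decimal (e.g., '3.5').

Answer: 29 19.5 10 19.5 28 21 14 21 21 24.5

Derivation:
Step 1: insert 29 -> lo=[29] (size 1, max 29) hi=[] (size 0) -> median=29
Step 2: insert 10 -> lo=[10] (size 1, max 10) hi=[29] (size 1, min 29) -> median=19.5
Step 3: insert 3 -> lo=[3, 10] (size 2, max 10) hi=[29] (size 1, min 29) -> median=10
Step 4: insert 42 -> lo=[3, 10] (size 2, max 10) hi=[29, 42] (size 2, min 29) -> median=19.5
Step 5: insert 28 -> lo=[3, 10, 28] (size 3, max 28) hi=[29, 42] (size 2, min 29) -> median=28
Step 6: insert 14 -> lo=[3, 10, 14] (size 3, max 14) hi=[28, 29, 42] (size 3, min 28) -> median=21
Step 7: insert 3 -> lo=[3, 3, 10, 14] (size 4, max 14) hi=[28, 29, 42] (size 3, min 28) -> median=14
Step 8: insert 45 -> lo=[3, 3, 10, 14] (size 4, max 14) hi=[28, 29, 42, 45] (size 4, min 28) -> median=21
Step 9: insert 21 -> lo=[3, 3, 10, 14, 21] (size 5, max 21) hi=[28, 29, 42, 45] (size 4, min 28) -> median=21
Step 10: insert 44 -> lo=[3, 3, 10, 14, 21] (size 5, max 21) hi=[28, 29, 42, 44, 45] (size 5, min 28) -> median=24.5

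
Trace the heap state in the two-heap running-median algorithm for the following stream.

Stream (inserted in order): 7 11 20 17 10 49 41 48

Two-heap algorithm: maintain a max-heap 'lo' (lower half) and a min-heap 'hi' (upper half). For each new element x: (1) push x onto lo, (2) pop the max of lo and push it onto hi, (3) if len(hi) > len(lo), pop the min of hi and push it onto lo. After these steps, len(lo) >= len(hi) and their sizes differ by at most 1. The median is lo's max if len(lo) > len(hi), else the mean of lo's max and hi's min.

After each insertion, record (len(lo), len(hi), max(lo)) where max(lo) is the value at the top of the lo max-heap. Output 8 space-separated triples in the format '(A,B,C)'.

Answer: (1,0,7) (1,1,7) (2,1,11) (2,2,11) (3,2,11) (3,3,11) (4,3,17) (4,4,17)

Derivation:
Step 1: insert 7 -> lo=[7] hi=[] -> (len(lo)=1, len(hi)=0, max(lo)=7)
Step 2: insert 11 -> lo=[7] hi=[11] -> (len(lo)=1, len(hi)=1, max(lo)=7)
Step 3: insert 20 -> lo=[7, 11] hi=[20] -> (len(lo)=2, len(hi)=1, max(lo)=11)
Step 4: insert 17 -> lo=[7, 11] hi=[17, 20] -> (len(lo)=2, len(hi)=2, max(lo)=11)
Step 5: insert 10 -> lo=[7, 10, 11] hi=[17, 20] -> (len(lo)=3, len(hi)=2, max(lo)=11)
Step 6: insert 49 -> lo=[7, 10, 11] hi=[17, 20, 49] -> (len(lo)=3, len(hi)=3, max(lo)=11)
Step 7: insert 41 -> lo=[7, 10, 11, 17] hi=[20, 41, 49] -> (len(lo)=4, len(hi)=3, max(lo)=17)
Step 8: insert 48 -> lo=[7, 10, 11, 17] hi=[20, 41, 48, 49] -> (len(lo)=4, len(hi)=4, max(lo)=17)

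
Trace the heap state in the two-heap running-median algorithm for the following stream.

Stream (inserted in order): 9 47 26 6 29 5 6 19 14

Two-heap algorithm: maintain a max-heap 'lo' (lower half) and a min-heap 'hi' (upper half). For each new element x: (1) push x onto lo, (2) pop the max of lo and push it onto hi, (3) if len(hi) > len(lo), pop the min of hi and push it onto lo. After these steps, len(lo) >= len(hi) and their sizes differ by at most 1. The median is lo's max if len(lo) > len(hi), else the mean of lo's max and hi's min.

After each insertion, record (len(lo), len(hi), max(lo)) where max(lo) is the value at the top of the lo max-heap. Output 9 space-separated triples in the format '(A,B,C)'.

Answer: (1,0,9) (1,1,9) (2,1,26) (2,2,9) (3,2,26) (3,3,9) (4,3,9) (4,4,9) (5,4,14)

Derivation:
Step 1: insert 9 -> lo=[9] hi=[] -> (len(lo)=1, len(hi)=0, max(lo)=9)
Step 2: insert 47 -> lo=[9] hi=[47] -> (len(lo)=1, len(hi)=1, max(lo)=9)
Step 3: insert 26 -> lo=[9, 26] hi=[47] -> (len(lo)=2, len(hi)=1, max(lo)=26)
Step 4: insert 6 -> lo=[6, 9] hi=[26, 47] -> (len(lo)=2, len(hi)=2, max(lo)=9)
Step 5: insert 29 -> lo=[6, 9, 26] hi=[29, 47] -> (len(lo)=3, len(hi)=2, max(lo)=26)
Step 6: insert 5 -> lo=[5, 6, 9] hi=[26, 29, 47] -> (len(lo)=3, len(hi)=3, max(lo)=9)
Step 7: insert 6 -> lo=[5, 6, 6, 9] hi=[26, 29, 47] -> (len(lo)=4, len(hi)=3, max(lo)=9)
Step 8: insert 19 -> lo=[5, 6, 6, 9] hi=[19, 26, 29, 47] -> (len(lo)=4, len(hi)=4, max(lo)=9)
Step 9: insert 14 -> lo=[5, 6, 6, 9, 14] hi=[19, 26, 29, 47] -> (len(lo)=5, len(hi)=4, max(lo)=14)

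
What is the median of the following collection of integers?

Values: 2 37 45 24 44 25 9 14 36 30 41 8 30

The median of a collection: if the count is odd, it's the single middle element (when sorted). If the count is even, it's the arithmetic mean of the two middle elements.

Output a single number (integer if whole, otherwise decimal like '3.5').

Step 1: insert 2 -> lo=[2] (size 1, max 2) hi=[] (size 0) -> median=2
Step 2: insert 37 -> lo=[2] (size 1, max 2) hi=[37] (size 1, min 37) -> median=19.5
Step 3: insert 45 -> lo=[2, 37] (size 2, max 37) hi=[45] (size 1, min 45) -> median=37
Step 4: insert 24 -> lo=[2, 24] (size 2, max 24) hi=[37, 45] (size 2, min 37) -> median=30.5
Step 5: insert 44 -> lo=[2, 24, 37] (size 3, max 37) hi=[44, 45] (size 2, min 44) -> median=37
Step 6: insert 25 -> lo=[2, 24, 25] (size 3, max 25) hi=[37, 44, 45] (size 3, min 37) -> median=31
Step 7: insert 9 -> lo=[2, 9, 24, 25] (size 4, max 25) hi=[37, 44, 45] (size 3, min 37) -> median=25
Step 8: insert 14 -> lo=[2, 9, 14, 24] (size 4, max 24) hi=[25, 37, 44, 45] (size 4, min 25) -> median=24.5
Step 9: insert 36 -> lo=[2, 9, 14, 24, 25] (size 5, max 25) hi=[36, 37, 44, 45] (size 4, min 36) -> median=25
Step 10: insert 30 -> lo=[2, 9, 14, 24, 25] (size 5, max 25) hi=[30, 36, 37, 44, 45] (size 5, min 30) -> median=27.5
Step 11: insert 41 -> lo=[2, 9, 14, 24, 25, 30] (size 6, max 30) hi=[36, 37, 41, 44, 45] (size 5, min 36) -> median=30
Step 12: insert 8 -> lo=[2, 8, 9, 14, 24, 25] (size 6, max 25) hi=[30, 36, 37, 41, 44, 45] (size 6, min 30) -> median=27.5
Step 13: insert 30 -> lo=[2, 8, 9, 14, 24, 25, 30] (size 7, max 30) hi=[30, 36, 37, 41, 44, 45] (size 6, min 30) -> median=30

Answer: 30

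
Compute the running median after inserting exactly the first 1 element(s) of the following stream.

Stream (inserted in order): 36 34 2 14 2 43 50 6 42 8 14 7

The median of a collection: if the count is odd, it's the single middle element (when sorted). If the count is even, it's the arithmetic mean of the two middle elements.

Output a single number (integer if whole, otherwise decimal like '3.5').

Answer: 36

Derivation:
Step 1: insert 36 -> lo=[36] (size 1, max 36) hi=[] (size 0) -> median=36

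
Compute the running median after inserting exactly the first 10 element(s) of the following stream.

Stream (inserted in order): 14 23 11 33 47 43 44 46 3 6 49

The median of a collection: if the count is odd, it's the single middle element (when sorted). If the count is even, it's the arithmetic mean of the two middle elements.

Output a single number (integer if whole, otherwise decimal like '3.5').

Step 1: insert 14 -> lo=[14] (size 1, max 14) hi=[] (size 0) -> median=14
Step 2: insert 23 -> lo=[14] (size 1, max 14) hi=[23] (size 1, min 23) -> median=18.5
Step 3: insert 11 -> lo=[11, 14] (size 2, max 14) hi=[23] (size 1, min 23) -> median=14
Step 4: insert 33 -> lo=[11, 14] (size 2, max 14) hi=[23, 33] (size 2, min 23) -> median=18.5
Step 5: insert 47 -> lo=[11, 14, 23] (size 3, max 23) hi=[33, 47] (size 2, min 33) -> median=23
Step 6: insert 43 -> lo=[11, 14, 23] (size 3, max 23) hi=[33, 43, 47] (size 3, min 33) -> median=28
Step 7: insert 44 -> lo=[11, 14, 23, 33] (size 4, max 33) hi=[43, 44, 47] (size 3, min 43) -> median=33
Step 8: insert 46 -> lo=[11, 14, 23, 33] (size 4, max 33) hi=[43, 44, 46, 47] (size 4, min 43) -> median=38
Step 9: insert 3 -> lo=[3, 11, 14, 23, 33] (size 5, max 33) hi=[43, 44, 46, 47] (size 4, min 43) -> median=33
Step 10: insert 6 -> lo=[3, 6, 11, 14, 23] (size 5, max 23) hi=[33, 43, 44, 46, 47] (size 5, min 33) -> median=28

Answer: 28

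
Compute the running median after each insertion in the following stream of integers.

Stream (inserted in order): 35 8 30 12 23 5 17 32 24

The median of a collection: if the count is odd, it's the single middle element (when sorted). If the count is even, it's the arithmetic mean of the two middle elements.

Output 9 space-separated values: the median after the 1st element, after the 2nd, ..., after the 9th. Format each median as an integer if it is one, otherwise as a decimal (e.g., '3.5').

Step 1: insert 35 -> lo=[35] (size 1, max 35) hi=[] (size 0) -> median=35
Step 2: insert 8 -> lo=[8] (size 1, max 8) hi=[35] (size 1, min 35) -> median=21.5
Step 3: insert 30 -> lo=[8, 30] (size 2, max 30) hi=[35] (size 1, min 35) -> median=30
Step 4: insert 12 -> lo=[8, 12] (size 2, max 12) hi=[30, 35] (size 2, min 30) -> median=21
Step 5: insert 23 -> lo=[8, 12, 23] (size 3, max 23) hi=[30, 35] (size 2, min 30) -> median=23
Step 6: insert 5 -> lo=[5, 8, 12] (size 3, max 12) hi=[23, 30, 35] (size 3, min 23) -> median=17.5
Step 7: insert 17 -> lo=[5, 8, 12, 17] (size 4, max 17) hi=[23, 30, 35] (size 3, min 23) -> median=17
Step 8: insert 32 -> lo=[5, 8, 12, 17] (size 4, max 17) hi=[23, 30, 32, 35] (size 4, min 23) -> median=20
Step 9: insert 24 -> lo=[5, 8, 12, 17, 23] (size 5, max 23) hi=[24, 30, 32, 35] (size 4, min 24) -> median=23

Answer: 35 21.5 30 21 23 17.5 17 20 23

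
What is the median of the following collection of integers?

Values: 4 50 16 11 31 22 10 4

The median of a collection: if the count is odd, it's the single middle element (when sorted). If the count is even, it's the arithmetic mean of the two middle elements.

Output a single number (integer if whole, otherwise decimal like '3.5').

Answer: 13.5

Derivation:
Step 1: insert 4 -> lo=[4] (size 1, max 4) hi=[] (size 0) -> median=4
Step 2: insert 50 -> lo=[4] (size 1, max 4) hi=[50] (size 1, min 50) -> median=27
Step 3: insert 16 -> lo=[4, 16] (size 2, max 16) hi=[50] (size 1, min 50) -> median=16
Step 4: insert 11 -> lo=[4, 11] (size 2, max 11) hi=[16, 50] (size 2, min 16) -> median=13.5
Step 5: insert 31 -> lo=[4, 11, 16] (size 3, max 16) hi=[31, 50] (size 2, min 31) -> median=16
Step 6: insert 22 -> lo=[4, 11, 16] (size 3, max 16) hi=[22, 31, 50] (size 3, min 22) -> median=19
Step 7: insert 10 -> lo=[4, 10, 11, 16] (size 4, max 16) hi=[22, 31, 50] (size 3, min 22) -> median=16
Step 8: insert 4 -> lo=[4, 4, 10, 11] (size 4, max 11) hi=[16, 22, 31, 50] (size 4, min 16) -> median=13.5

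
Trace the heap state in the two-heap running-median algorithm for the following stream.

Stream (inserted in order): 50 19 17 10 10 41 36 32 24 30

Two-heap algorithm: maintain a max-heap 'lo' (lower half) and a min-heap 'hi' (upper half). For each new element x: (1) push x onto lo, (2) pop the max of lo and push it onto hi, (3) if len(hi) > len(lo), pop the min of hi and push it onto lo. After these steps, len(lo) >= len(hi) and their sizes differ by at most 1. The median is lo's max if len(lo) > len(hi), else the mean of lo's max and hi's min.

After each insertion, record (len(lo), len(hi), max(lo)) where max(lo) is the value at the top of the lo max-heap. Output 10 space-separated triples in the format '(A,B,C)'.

Step 1: insert 50 -> lo=[50] hi=[] -> (len(lo)=1, len(hi)=0, max(lo)=50)
Step 2: insert 19 -> lo=[19] hi=[50] -> (len(lo)=1, len(hi)=1, max(lo)=19)
Step 3: insert 17 -> lo=[17, 19] hi=[50] -> (len(lo)=2, len(hi)=1, max(lo)=19)
Step 4: insert 10 -> lo=[10, 17] hi=[19, 50] -> (len(lo)=2, len(hi)=2, max(lo)=17)
Step 5: insert 10 -> lo=[10, 10, 17] hi=[19, 50] -> (len(lo)=3, len(hi)=2, max(lo)=17)
Step 6: insert 41 -> lo=[10, 10, 17] hi=[19, 41, 50] -> (len(lo)=3, len(hi)=3, max(lo)=17)
Step 7: insert 36 -> lo=[10, 10, 17, 19] hi=[36, 41, 50] -> (len(lo)=4, len(hi)=3, max(lo)=19)
Step 8: insert 32 -> lo=[10, 10, 17, 19] hi=[32, 36, 41, 50] -> (len(lo)=4, len(hi)=4, max(lo)=19)
Step 9: insert 24 -> lo=[10, 10, 17, 19, 24] hi=[32, 36, 41, 50] -> (len(lo)=5, len(hi)=4, max(lo)=24)
Step 10: insert 30 -> lo=[10, 10, 17, 19, 24] hi=[30, 32, 36, 41, 50] -> (len(lo)=5, len(hi)=5, max(lo)=24)

Answer: (1,0,50) (1,1,19) (2,1,19) (2,2,17) (3,2,17) (3,3,17) (4,3,19) (4,4,19) (5,4,24) (5,5,24)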